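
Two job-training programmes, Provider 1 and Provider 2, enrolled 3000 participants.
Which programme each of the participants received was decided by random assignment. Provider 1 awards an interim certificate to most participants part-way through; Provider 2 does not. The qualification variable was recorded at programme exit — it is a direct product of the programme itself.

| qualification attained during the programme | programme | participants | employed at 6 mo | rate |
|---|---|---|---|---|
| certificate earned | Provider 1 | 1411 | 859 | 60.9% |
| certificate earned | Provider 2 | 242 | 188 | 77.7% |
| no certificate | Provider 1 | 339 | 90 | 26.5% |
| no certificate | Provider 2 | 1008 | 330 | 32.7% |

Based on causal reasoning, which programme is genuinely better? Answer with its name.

Qualification attained during the programme here is a post-treatment variable shaped by the programme; conditioning on it would introduce bias rather than remove it. The overall comparison is the causal one.
Pooled: Provider 1 54.2% vs Provider 2 41.4%; Provider 1 is higher overall.

Provider 1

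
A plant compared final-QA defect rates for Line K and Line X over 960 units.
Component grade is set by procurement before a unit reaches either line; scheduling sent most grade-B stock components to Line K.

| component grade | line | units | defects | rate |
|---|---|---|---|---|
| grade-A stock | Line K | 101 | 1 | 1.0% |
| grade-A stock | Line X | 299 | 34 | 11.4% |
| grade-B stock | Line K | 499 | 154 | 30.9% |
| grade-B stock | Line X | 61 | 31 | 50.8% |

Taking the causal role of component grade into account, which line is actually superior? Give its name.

Line K

The component grade-specific comparison favours Line K throughout, but the pooled figures favour Line X. The question is whether to condition on component grade.
Nothing the line does changes component grade; the imbalance is an allocation artefact. With component grade also predicting the outcome, the pooled figure is confounded, and the within-stratum comparison is the causal one.
Within each level — grade-A stock: 1.0% vs 11.4%; grade-B stock: 30.9% vs 50.8% — Line K is lower every time.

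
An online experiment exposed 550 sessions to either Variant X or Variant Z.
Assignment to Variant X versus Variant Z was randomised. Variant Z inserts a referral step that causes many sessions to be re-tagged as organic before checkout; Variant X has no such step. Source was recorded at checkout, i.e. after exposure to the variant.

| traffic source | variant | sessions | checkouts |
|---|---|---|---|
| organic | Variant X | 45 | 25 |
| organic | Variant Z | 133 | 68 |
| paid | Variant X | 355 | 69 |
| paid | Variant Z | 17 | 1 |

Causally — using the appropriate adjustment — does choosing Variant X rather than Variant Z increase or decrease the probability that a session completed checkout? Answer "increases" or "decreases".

Within every traffic source level Variant X has the higher rate, yet pooled Variant Z does — Simpson's reversal.
Traffic source is downstream of the variant. One should not condition on a consequence of treatment, so the overall rates are the right comparison.
Pooled: Variant X 23.5% vs Variant Z 46.0%; Variant Z is higher overall.

decreases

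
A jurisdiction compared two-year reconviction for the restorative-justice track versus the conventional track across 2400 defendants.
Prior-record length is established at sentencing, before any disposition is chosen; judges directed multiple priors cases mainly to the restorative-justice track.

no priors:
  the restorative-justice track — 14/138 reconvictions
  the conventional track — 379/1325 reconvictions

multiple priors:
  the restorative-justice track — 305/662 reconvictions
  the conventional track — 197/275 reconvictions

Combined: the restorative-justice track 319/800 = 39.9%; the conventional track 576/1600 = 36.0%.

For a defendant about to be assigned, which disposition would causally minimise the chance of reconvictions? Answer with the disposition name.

the restorative-justice track

Within every prior-record length level the restorative-justice track has the lower rate, yet pooled the conventional track does — Simpson's reversal.
The imbalance in prior-record length arose from how defendants were allocated, not from anything the disposition did; and prior-record length independently affects the outcome. The pooled gap is confounded — condition on prior-record length.
Within each level — no priors: 10.1% vs 28.6%; multiple priors: 46.1% vs 71.6% — the restorative-justice track is lower every time.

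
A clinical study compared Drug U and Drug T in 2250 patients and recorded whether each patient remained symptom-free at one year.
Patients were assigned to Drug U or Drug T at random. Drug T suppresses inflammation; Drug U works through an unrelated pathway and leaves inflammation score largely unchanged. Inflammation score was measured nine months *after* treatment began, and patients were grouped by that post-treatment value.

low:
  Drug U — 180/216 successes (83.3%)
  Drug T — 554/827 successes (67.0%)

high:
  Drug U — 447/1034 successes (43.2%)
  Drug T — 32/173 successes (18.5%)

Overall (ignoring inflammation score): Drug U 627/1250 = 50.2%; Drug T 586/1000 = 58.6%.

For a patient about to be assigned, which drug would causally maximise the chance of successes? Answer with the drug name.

Drug T

The inflammation score-specific comparison favours Drug U throughout, but the pooled figures favour Drug T. The question is whether to condition on inflammation score.
Inflammation score here is a post-treatment variable shaped by the drug; conditioning on it would introduce bias rather than remove it. The overall comparison is the causal one.
Pooled: Drug U 50.2% vs Drug T 58.6%; Drug T is higher overall.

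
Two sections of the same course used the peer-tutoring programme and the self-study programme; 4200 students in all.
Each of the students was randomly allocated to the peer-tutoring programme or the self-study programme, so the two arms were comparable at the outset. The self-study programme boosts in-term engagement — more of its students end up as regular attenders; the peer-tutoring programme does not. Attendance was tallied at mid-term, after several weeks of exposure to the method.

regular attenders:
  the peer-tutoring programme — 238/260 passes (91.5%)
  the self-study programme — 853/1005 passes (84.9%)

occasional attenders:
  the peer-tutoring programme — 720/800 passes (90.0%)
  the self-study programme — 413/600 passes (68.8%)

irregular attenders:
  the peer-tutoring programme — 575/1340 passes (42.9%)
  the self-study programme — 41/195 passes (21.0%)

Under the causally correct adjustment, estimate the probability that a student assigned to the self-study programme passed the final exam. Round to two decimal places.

Within every mid-term attendance level the peer-tutoring programme has the higher rate, yet pooled the self-study programme does — Simpson's reversal.
The distribution of mid-term attendance is itself part of what the teaching method does — it is an intermediate outcome. Holding it fixed would remove that part of the effect; the total effect is the pooled difference.
So P(outcome | do(the self-study programme)) is just the pooled rate for the self-study programme: 1307/1800 = 0.726.

0.73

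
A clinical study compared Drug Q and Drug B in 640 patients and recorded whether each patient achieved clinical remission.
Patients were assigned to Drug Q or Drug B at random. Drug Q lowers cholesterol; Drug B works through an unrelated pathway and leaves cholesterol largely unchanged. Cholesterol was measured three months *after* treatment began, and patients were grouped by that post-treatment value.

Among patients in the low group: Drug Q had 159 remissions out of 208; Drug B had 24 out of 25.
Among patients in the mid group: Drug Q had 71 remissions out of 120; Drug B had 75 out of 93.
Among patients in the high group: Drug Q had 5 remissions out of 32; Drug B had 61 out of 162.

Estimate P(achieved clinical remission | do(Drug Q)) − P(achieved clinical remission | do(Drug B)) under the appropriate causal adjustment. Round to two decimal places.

Cholesterol is downstream of the drug. One should not condition on a consequence of treatment, so the overall rates are the right comparison.
The causal difference is the pooled difference: 0.653 − 0.571 = +0.081.

+0.08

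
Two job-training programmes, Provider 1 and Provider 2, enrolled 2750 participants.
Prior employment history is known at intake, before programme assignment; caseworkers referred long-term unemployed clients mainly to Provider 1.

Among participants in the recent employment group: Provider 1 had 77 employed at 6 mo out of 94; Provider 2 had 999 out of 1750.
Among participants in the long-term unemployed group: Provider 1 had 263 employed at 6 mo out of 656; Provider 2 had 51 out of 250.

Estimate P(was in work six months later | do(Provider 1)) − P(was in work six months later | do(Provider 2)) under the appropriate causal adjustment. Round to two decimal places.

Within every prior employment history level Provider 1 has the higher rate, yet pooled Provider 2 does — Simpson's reversal.
Prior employment history satisfies the back-door criterion: it is not a descendant of the programme, and it blocks the spurious path from programme to outcome. Adjusting for it (i.e., using the within-prior employment history rates) gives the causal effect.
Adjusting over the population distribution of prior employment history: 0.671·(0.819−0.571) + 0.329·(0.401−0.204) = +0.231.

+0.23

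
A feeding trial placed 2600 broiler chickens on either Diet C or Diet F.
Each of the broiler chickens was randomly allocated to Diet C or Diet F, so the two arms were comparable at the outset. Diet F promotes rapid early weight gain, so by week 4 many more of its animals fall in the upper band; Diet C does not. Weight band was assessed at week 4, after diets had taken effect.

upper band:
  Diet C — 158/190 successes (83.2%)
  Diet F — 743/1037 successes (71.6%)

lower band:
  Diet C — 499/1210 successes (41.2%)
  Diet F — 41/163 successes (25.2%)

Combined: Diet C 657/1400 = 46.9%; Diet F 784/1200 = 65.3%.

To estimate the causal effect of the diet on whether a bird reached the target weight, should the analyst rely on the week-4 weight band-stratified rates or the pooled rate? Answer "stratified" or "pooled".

pooled

Week-4 weight band is recorded after the diet and is itself shifted by it — it sits on the causal path from diet to outcome. Conditioning on a mediator would strip out part of the effect we want; the pooled comparison gives the total causal effect.
Pooled: Diet C 46.9% vs Diet F 65.3%; Diet F is higher overall.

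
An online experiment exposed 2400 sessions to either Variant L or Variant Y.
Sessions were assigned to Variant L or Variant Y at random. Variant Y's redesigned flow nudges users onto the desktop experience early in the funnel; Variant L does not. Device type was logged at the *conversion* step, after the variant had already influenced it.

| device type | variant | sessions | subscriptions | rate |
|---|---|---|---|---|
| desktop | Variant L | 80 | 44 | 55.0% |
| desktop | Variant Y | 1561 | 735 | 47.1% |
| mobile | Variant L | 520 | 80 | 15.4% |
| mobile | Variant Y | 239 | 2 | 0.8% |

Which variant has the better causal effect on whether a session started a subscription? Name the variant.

Variant Y

Device type lies on the pathway variant → device type → outcome, so adjusting for it blocks the indirect effect. For the total causal effect of variant, use the unadjusted pooled rates.
Pooled: Variant L 20.7% vs Variant Y 40.9%; Variant Y is higher overall.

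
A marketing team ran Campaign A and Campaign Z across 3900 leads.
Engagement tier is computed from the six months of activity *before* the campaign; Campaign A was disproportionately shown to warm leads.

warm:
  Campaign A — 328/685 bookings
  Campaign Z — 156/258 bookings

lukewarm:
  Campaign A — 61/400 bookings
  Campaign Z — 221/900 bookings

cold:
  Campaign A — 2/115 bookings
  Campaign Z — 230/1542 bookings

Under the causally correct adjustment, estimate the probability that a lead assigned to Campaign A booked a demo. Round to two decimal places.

The imbalance in engagement tier arose from how leads were allocated, not from anything the campaign did; and engagement tier independently affects the outcome. The pooled gap is confounded — condition on engagement tier.
Standardising Campaign A to the population engagement tier mix: 0.242·328/685 + 0.333·61/400 + 0.425·2/115 = 0.174.

0.17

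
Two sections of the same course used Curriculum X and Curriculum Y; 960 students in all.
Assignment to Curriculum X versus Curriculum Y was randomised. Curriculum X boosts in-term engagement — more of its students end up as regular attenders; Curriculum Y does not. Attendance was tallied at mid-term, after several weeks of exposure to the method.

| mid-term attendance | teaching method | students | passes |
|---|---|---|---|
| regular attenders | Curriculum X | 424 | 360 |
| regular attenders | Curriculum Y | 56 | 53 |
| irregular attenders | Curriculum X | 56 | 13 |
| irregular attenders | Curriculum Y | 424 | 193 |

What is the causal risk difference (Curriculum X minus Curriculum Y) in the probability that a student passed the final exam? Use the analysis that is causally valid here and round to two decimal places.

The stratified and pooled comparisons disagree (Curriculum Y wins within each mid-term attendance; Curriculum X wins overall), so the answer turns on the causal role of mid-term attendance.
Mid-term attendance is recorded after the teaching method and is itself shifted by it — it sits on the causal path from teaching method to outcome. Conditioning on a mediator would strip out part of the effect we want; the pooled comparison gives the total causal effect.
The causal difference is the pooled difference: 0.777 − 0.512 = +0.265.

+0.26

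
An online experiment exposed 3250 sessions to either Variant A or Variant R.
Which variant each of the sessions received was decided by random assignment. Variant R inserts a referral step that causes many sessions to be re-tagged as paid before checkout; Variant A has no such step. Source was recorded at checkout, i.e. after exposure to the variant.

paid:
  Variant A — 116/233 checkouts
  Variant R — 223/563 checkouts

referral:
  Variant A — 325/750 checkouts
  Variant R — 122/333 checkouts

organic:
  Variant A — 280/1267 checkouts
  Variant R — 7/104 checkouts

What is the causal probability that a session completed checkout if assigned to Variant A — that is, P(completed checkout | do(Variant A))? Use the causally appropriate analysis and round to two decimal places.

0.32

Variant A is higher inside every traffic source stratum but Variant R is higher in aggregate. Whether to stratify depends on how traffic source relates to the variant.
Traffic source is downstream of the variant. One should not condition on a consequence of treatment, so the overall rates are the right comparison.
So P(outcome | do(Variant A)) is just the pooled rate for Variant A: 721/2250 = 0.320.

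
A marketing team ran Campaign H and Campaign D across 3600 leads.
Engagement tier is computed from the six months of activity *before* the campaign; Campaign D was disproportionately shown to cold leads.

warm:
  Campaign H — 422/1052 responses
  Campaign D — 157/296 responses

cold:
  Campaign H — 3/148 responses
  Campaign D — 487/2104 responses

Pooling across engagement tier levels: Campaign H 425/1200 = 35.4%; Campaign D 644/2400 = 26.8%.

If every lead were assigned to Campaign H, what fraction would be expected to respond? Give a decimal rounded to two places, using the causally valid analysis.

The stratified and pooled comparisons disagree (Campaign D wins within each engagement tier; Campaign H wins overall), so the answer turns on the causal role of engagement tier.
Engagement tier satisfies the back-door criterion: it is not a descendant of the campaign, and it blocks the spurious path from campaign to outcome. Adjusting for it (i.e., using the within-engagement tier rates) gives the causal effect.
Standardising Campaign H to the population engagement tier mix: 0.374·422/1052 + 0.626·3/148 = 0.163.

0.16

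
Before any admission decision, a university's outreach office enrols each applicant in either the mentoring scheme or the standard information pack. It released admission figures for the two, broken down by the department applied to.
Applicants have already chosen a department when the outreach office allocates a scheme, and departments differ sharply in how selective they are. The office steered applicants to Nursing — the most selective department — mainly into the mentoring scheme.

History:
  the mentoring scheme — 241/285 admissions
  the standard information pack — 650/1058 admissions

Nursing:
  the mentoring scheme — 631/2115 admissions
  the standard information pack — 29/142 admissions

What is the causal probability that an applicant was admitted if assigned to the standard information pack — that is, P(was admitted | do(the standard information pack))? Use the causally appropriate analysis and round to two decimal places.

The stratified and pooled comparisons disagree (the mentoring scheme wins within each department; the standard information pack wins overall), so the answer turns on the causal role of department.
Here department is a common cause — it drives both which outreach scheme a case falls under and the outcome. The crude comparison mixes populations; the stratum-specific rates are the causally relevant ones.
Standardising the standard information pack to the population department mix: 0.373·650/1058 + 0.627·29/142 = 0.357.

0.36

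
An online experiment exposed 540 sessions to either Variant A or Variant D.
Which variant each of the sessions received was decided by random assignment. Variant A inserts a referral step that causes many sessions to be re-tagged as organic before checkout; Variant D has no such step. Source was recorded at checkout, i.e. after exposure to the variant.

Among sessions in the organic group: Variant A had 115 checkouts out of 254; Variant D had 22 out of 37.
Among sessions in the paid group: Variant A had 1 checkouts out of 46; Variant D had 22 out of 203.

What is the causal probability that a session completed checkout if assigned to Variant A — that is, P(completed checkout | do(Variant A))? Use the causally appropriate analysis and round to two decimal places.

Traffic source is downstream of the variant. One should not condition on a consequence of treatment, so the overall rates are the right comparison.
So P(outcome | do(Variant A)) is just the pooled rate for Variant A: 116/300 = 0.387.

0.39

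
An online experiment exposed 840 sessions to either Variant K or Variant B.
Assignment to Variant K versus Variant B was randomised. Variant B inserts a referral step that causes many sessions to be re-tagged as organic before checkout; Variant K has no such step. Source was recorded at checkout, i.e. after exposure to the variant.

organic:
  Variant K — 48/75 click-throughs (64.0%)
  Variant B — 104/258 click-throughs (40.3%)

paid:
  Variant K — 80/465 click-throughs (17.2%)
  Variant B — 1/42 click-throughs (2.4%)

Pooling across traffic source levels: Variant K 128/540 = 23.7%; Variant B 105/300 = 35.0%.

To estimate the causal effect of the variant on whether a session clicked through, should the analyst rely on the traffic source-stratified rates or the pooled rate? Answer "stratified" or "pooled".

pooled

Variant K is higher inside every traffic source stratum but Variant B is higher in aggregate. Whether to stratify depends on how traffic source relates to the variant.
Because the variant influences traffic source, traffic source is a post-treatment mediator, not a confounder. Stratifying on it would bias the estimate; the causal effect is the crude pooled difference.
Pooled: Variant K 23.7% vs Variant B 35.0%; Variant B is higher overall.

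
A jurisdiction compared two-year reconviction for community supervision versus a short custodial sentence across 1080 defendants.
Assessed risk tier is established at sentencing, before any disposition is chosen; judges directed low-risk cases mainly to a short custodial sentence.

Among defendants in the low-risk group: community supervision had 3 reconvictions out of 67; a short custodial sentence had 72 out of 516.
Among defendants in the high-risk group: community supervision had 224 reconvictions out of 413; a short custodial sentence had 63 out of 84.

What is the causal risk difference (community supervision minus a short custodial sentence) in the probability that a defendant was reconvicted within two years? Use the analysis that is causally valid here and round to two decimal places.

The imbalance in assessed risk tier arose from how defendants were allocated, not from anything the disposition did; and assessed risk tier independently affects the outcome. The pooled gap is confounded — condition on assessed risk tier.
Adjusting over the population distribution of assessed risk tier: 0.540·(0.045−0.140) + 0.460·(0.542−0.750) = -0.147.

-0.15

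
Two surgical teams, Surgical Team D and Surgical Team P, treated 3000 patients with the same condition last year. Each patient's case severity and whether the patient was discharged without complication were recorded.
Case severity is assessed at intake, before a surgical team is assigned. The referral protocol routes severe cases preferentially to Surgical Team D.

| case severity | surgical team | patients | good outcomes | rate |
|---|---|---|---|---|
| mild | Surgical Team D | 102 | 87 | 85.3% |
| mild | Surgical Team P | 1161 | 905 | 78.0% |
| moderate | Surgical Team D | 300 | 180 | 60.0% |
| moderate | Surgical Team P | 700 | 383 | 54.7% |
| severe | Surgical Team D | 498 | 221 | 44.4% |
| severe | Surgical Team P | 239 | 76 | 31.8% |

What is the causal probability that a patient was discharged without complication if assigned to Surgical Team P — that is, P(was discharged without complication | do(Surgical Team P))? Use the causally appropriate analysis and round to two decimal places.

Since case severity is a pre-existing factor (not a product of the surgical team) and it affects the outcome on its own, it is a confounder. The stratified rates, not the pooled rate, identify the causal effect.
Standardising Surgical Team P to the population case severity mix: 0.421·905/1161 + 0.333·383/700 + 0.246·76/239 = 0.589.

0.59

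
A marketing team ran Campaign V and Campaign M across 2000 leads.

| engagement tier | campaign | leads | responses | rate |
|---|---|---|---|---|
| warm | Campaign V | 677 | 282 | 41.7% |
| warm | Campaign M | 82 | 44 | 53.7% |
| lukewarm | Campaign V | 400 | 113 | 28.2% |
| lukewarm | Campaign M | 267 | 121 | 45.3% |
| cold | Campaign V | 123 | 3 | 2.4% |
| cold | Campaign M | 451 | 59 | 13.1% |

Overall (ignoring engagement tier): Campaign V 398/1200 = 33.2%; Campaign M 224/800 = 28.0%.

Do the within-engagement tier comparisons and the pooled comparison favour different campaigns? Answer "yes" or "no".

Within each engagement tier level (warm 41.7% vs 53.7%; lukewarm 28.2% vs 45.3%; cold 2.4% vs 13.1%), Campaign M has the higher rate every time. Pooled: 33.2% vs 28.0% — Campaign V has the higher rate overall. The two comparisons disagree.

yes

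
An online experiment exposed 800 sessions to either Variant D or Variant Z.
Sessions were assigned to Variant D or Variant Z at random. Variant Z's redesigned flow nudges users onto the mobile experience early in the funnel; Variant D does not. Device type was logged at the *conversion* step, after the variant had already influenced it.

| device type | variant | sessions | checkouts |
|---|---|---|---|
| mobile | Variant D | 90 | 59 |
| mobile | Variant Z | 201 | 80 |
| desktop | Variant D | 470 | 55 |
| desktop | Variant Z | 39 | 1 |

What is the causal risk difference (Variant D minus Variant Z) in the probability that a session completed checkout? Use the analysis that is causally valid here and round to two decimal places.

Device type lies on the pathway variant → device type → outcome, so adjusting for it blocks the indirect effect. For the total causal effect of variant, use the unadjusted pooled rates.
The causal difference is the pooled difference: 0.204 − 0.338 = -0.134.

-0.13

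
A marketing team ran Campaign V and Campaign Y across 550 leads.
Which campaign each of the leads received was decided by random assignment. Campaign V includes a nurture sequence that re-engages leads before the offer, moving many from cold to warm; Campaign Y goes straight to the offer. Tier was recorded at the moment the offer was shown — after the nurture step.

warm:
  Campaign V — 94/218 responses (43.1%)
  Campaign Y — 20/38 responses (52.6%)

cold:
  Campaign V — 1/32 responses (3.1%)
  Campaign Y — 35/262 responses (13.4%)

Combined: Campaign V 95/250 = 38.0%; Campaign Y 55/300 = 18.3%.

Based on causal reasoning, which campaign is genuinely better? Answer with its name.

Campaign V

Campaign Y is higher inside every engagement tier stratum but Campaign V is higher in aggregate. Whether to stratify depends on how engagement tier relates to the campaign.
Engagement tier here is a post-treatment variable shaped by the campaign; conditioning on it would introduce bias rather than remove it. The overall comparison is the causal one.
Pooled: Campaign V 38.0% vs Campaign Y 18.3%; Campaign V is higher overall.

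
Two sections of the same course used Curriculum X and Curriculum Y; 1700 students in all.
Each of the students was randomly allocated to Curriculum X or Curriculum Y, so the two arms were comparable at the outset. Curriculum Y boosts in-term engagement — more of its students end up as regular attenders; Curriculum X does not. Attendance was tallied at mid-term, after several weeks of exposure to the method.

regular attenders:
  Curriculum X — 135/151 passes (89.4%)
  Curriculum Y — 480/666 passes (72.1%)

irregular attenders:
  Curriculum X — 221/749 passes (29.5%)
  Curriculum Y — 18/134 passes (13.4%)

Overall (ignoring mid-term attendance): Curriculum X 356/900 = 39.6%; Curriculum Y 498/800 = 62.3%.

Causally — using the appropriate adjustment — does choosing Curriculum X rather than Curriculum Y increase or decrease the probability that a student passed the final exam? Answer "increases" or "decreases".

The stratified and pooled comparisons disagree (Curriculum X wins within each mid-term attendance; Curriculum Y wins overall), so the answer turns on the causal role of mid-term attendance.
Because the teaching method influences mid-term attendance, mid-term attendance is a post-treatment mediator, not a confounder. Stratifying on it would bias the estimate; the causal effect is the crude pooled difference.
Pooled: Curriculum X 39.6% vs Curriculum Y 62.3%; Curriculum Y is higher overall.

decreases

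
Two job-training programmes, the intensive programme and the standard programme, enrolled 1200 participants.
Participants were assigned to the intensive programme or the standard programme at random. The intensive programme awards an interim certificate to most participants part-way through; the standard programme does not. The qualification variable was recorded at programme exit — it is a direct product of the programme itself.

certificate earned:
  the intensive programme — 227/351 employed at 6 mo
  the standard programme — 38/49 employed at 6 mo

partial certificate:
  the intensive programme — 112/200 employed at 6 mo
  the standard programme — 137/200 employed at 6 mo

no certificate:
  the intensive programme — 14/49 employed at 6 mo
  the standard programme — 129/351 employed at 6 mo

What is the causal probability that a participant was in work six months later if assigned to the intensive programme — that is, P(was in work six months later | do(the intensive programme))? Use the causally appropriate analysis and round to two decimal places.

Because the programme influences qualification attained during the programme, qualification attained during the programme is a post-treatment mediator, not a confounder. Stratifying on it would bias the estimate; the causal effect is the crude pooled difference.
So P(outcome | do(the intensive programme)) is just the pooled rate for the intensive programme: 353/600 = 0.588.

0.59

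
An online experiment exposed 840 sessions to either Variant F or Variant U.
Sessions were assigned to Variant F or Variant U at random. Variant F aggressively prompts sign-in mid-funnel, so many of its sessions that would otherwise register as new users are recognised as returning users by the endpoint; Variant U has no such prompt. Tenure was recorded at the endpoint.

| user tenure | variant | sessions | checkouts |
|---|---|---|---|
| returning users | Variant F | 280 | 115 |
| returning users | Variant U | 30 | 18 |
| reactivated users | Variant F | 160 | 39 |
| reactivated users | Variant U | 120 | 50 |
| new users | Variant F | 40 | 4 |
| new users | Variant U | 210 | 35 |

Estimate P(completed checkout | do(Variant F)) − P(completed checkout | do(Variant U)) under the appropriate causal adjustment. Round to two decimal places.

User tenure is downstream of the variant. One should not condition on a consequence of treatment, so the overall rates are the right comparison.
The causal difference is the pooled difference: 0.329 − 0.286 = +0.043.

+0.04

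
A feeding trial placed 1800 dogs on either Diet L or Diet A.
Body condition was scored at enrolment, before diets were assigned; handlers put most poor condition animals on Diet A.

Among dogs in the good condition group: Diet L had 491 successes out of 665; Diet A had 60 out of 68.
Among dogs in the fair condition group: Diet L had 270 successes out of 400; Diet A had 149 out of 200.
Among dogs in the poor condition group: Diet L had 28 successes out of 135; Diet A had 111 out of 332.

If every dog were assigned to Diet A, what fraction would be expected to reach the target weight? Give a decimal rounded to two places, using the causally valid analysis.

The starting body condition-specific comparison favours Diet A throughout, but the pooled figures favour Diet L. The question is whether to condition on starting body condition.
The imbalance in starting body condition arose from how dogs were allocated, not from anything the diet did; and starting body condition independently affects the outcome. The pooled gap is confounded — condition on starting body condition.
Standardising Diet A to the population starting body condition mix: 0.407·60/68 + 0.333·149/200 + 0.259·111/332 = 0.694.

0.69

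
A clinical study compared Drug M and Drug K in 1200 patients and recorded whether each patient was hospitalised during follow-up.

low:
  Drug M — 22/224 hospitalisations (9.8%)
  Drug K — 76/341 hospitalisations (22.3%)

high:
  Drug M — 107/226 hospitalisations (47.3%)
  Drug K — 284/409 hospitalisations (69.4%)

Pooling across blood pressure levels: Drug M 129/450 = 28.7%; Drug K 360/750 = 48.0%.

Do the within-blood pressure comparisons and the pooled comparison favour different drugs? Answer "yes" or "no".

Within each blood pressure level (low 9.8% vs 22.3%; high 47.3% vs 69.4%), Drug M has the lower rate every time. Pooled: 28.7% vs 48.0% — Drug M has the lower rate overall. They agree.

no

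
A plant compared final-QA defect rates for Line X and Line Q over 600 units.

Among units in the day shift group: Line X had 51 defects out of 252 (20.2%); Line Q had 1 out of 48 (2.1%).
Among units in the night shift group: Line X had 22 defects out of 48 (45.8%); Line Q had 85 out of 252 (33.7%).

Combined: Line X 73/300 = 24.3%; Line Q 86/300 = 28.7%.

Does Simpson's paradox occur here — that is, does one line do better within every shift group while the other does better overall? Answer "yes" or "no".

yes

Within each shift level (day shift 20.2% vs 2.1%; night shift 45.8% vs 33.7%), Line Q has the lower rate every time. Pooled: 24.3% vs 28.7% — Line X has the lower rate overall. The two comparisons disagree.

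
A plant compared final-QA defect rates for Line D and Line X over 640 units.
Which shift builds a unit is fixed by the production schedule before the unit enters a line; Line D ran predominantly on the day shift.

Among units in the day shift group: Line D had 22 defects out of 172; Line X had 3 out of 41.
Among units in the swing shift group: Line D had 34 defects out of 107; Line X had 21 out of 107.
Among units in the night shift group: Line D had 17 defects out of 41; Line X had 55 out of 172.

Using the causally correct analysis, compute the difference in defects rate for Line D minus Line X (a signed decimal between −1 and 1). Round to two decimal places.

+0.09

Shift differs across lines for reasons unrelated to any effect of the line itself, and it separately predicts the outcome — a classic confounder. We must compare within shift levels.
Adjusting over the population distribution of shift: 0.333·(0.128−0.073) + 0.334·(0.318−0.196) + 0.333·(0.415−0.320) = +0.090.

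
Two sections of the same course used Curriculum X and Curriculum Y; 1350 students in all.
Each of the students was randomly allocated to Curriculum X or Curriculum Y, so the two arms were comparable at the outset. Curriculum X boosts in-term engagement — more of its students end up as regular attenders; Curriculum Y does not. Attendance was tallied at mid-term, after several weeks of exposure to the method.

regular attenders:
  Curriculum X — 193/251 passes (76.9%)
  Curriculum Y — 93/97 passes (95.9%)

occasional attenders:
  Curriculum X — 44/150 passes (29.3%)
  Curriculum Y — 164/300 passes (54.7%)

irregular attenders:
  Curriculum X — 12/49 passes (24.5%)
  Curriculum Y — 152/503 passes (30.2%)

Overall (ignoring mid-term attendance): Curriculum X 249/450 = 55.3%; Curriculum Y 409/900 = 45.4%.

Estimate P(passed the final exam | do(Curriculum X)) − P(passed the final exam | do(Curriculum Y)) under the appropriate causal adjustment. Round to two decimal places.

+0.10

The distribution of mid-term attendance is itself part of what the teaching method does — it is an intermediate outcome. Holding it fixed would remove that part of the effect; the total effect is the pooled difference.
The causal difference is the pooled difference: 0.553 − 0.454 = +0.099.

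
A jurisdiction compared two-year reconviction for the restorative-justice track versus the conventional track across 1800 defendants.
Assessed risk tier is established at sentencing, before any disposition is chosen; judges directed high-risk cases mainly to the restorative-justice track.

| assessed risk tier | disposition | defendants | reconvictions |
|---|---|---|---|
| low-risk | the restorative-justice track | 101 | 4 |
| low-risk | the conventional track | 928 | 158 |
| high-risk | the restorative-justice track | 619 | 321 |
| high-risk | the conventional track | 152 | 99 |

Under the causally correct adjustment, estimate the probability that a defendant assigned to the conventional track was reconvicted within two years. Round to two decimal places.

0.38

Nothing the disposition does changes assessed risk tier; the imbalance is an allocation artefact. With assessed risk tier also predicting the outcome, the pooled figure is confounded, and the within-stratum comparison is the causal one.
Standardising the conventional track to the population assessed risk tier mix: 0.572·158/928 + 0.428·99/152 = 0.376.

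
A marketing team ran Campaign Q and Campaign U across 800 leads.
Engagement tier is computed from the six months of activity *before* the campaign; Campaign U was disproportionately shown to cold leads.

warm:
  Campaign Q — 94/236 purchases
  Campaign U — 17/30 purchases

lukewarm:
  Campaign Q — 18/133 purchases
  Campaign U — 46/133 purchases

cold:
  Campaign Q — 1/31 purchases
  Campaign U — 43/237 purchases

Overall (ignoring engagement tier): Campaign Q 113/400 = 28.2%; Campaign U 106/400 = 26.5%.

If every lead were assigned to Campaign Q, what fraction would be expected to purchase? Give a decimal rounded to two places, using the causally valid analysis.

0.19

The stratified and pooled comparisons disagree (Campaign U wins within each engagement tier; Campaign Q wins overall), so the answer turns on the causal role of engagement tier.
Here engagement tier is a common cause — it drives both which campaign a case falls under and the outcome. The crude comparison mixes populations; the stratum-specific rates are the causally relevant ones.
Standardising Campaign Q to the population engagement tier mix: 0.333·94/236 + 0.333·18/133 + 0.335·1/31 = 0.188.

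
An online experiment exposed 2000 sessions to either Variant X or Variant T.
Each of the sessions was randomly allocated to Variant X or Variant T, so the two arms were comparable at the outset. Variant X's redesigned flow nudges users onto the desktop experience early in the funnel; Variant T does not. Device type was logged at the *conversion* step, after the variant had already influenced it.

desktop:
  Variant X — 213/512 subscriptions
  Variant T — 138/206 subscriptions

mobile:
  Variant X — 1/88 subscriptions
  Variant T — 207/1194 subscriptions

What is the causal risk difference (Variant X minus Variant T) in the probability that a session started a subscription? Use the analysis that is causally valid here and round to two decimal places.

+0.11

Device type is downstream of the variant. One should not condition on a consequence of treatment, so the overall rates are the right comparison.
The causal difference is the pooled difference: 0.357 − 0.246 = +0.110.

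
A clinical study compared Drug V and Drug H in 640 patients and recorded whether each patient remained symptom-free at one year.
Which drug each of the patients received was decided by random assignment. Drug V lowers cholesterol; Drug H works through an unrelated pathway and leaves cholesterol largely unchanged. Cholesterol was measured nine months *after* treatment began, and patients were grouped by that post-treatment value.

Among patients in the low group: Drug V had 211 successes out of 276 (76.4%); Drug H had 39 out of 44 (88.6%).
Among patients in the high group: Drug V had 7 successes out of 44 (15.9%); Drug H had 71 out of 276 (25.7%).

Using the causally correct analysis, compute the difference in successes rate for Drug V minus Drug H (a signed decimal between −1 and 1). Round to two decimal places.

The stratified and pooled comparisons disagree (Drug H wins within each cholesterol; Drug V wins overall), so the answer turns on the causal role of cholesterol.
Stratifying would compare drugs among patients the drugs themselves sorted into cholesterol groups — a form of selection on an intermediate. The unconditioned pooled rates give the total causal effect.
The causal difference is the pooled difference: 0.681 − 0.344 = +0.338.

+0.34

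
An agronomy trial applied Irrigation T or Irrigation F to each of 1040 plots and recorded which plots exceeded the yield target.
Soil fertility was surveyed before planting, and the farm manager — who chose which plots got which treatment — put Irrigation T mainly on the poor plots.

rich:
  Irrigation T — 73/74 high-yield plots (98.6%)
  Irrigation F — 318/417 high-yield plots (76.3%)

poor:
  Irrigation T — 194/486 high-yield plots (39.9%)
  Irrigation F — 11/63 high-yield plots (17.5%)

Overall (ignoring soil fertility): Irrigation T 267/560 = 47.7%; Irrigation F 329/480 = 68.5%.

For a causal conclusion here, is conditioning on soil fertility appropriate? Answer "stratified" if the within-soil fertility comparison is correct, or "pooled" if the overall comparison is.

stratified

The stratified and pooled comparisons disagree (Irrigation T wins within each soil fertility; Irrigation F wins overall), so the answer turns on the causal role of soil fertility.
Nothing the irrigation does changes soil fertility; the imbalance is an allocation artefact. With soil fertility also predicting the outcome, the pooled figure is confounded, and the within-stratum comparison is the causal one.
Within each level — rich: 98.6% vs 76.3%; poor: 39.9% vs 17.5% — Irrigation T is higher every time.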